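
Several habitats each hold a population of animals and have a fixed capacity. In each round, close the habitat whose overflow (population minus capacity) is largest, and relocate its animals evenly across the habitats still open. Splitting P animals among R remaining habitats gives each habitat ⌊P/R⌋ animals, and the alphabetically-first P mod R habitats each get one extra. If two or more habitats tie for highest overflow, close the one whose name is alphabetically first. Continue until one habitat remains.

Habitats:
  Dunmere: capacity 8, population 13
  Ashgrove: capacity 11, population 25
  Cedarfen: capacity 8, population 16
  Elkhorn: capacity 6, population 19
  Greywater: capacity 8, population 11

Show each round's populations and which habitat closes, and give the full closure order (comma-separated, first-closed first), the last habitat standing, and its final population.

Round 1: Ashgrove=25 Cedarfen=16 Dunmere=13 Elkhorn=19 Greywater=11 → close Ashgrove (overflow 14)
  25÷4 = 6 each, +1 to first 1
Round 2: Cedarfen=23 Dunmere=19 Elkhorn=25 Greywater=17 → close Elkhorn (overflow 19)
  25÷3 = 8 each, +1 to first 1
Round 3: Cedarfen=32 Dunmere=27 Greywater=25 → close Cedarfen (overflow 24)
  32÷2 = 16 each, +1 to first 0
Round 4: Dunmere=43 Greywater=41 → close Dunmere (overflow 35)
  43÷1 = 43 each, +1 to first 0

Closure order: Ashgrove, Elkhorn, Cedarfen, Dunmere
Last habitat: Greywater with 84 animals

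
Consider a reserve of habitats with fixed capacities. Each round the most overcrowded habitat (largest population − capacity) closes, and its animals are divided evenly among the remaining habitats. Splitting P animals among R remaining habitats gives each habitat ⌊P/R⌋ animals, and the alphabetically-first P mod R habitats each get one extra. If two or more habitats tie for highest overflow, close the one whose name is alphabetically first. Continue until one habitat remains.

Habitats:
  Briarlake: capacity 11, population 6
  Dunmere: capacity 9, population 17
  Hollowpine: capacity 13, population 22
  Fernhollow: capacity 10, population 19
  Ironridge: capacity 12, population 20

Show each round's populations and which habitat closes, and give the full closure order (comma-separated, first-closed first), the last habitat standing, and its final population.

Closure order: Fernhollow, Hollowpine, Dunmere, Ironridge
Last habitat: Briarlake with 84 animals

Round 1: Briarlake=6 Dunmere=17 Fernhollow=19 Hollowpine=22 Ironridge=20 → close Fernhollow (overflow 9)
  19÷4 = 4 each, +1 to first 3
Round 2: Briarlake=11 Dunmere=22 Hollowpine=27 Ironridge=24 → close Hollowpine (overflow 14)
  27÷3 = 9 each, +1 to first 0
Round 3: Briarlake=20 Dunmere=31 Ironridge=33 → close Dunmere (overflow 22)
  31÷2 = 15 each, +1 to first 1
Round 4: Briarlake=36 Ironridge=48 → close Ironridge (overflow 36)
  48÷1 = 48 each, +1 to first 0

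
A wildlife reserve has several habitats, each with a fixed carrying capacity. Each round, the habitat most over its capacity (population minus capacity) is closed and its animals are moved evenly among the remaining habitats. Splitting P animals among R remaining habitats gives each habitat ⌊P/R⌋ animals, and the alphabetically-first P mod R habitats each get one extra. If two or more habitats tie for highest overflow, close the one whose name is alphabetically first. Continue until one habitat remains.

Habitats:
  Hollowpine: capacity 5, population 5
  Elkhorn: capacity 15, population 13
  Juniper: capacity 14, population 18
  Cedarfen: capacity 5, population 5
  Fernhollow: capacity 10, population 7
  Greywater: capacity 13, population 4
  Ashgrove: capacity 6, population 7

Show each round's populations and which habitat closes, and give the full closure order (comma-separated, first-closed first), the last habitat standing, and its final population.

Round 1: Ashgrove=7 Cedarfen=5 Elkhorn=13 Fernhollow=7 Greywater=4 Hollowpine=5 Juniper=18 → close Juniper (overflow 4)
  18÷6 = 3 each, +1 to first 0
Round 2: Ashgrove=10 Cedarfen=8 Elkhorn=16 Fernhollow=10 Greywater=7 Hollowpine=8 → close Ashgrove (overflow 4)
  10÷5 = 2 each, +1 to first 0
Round 3: Cedarfen=10 Elkhorn=18 Fernhollow=12 Greywater=9 Hollowpine=10 → close Cedarfen (overflow 5)
  10÷4 = 2 each, +1 to first 2
Round 4: Elkhorn=21 Fernhollow=15 Greywater=11 Hollowpine=12 → close Hollowpine (overflow 7)
  12÷3 = 4 each, +1 to first 0
Round 5: Elkhorn=25 Fernhollow=19 Greywater=15 → close Elkhorn (overflow 10)
  25÷2 = 12 each, +1 to first 1
Round 6: Fernhollow=32 Greywater=27 → close Fernhollow (overflow 22)
  32÷1 = 32 each, +1 to first 0

Closure order: Juniper, Ashgrove, Cedarfen, Hollowpine, Elkhorn, Fernhollow
Last habitat: Greywater with 59 animals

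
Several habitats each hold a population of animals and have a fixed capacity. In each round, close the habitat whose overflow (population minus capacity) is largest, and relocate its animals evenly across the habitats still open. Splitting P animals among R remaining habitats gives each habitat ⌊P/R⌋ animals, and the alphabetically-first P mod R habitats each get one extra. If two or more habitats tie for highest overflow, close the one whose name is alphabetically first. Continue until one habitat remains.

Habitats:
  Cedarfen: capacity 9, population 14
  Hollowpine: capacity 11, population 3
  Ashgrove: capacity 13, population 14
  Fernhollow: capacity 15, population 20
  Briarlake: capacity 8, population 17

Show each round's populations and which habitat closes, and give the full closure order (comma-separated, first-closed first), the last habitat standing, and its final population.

Closure order: Briarlake, Cedarfen, Fernhollow, Ashgrove
Last habitat: Hollowpine with 68 animals

Round 1: Ashgrove=14 Briarlake=17 Cedarfen=14 Fernhollow=20 Hollowpine=3 → close Briarlake (overflow 9)
  17÷4 = 4 each, +1 to first 1
Round 2: Ashgrove=19 Cedarfen=18 Fernhollow=24 Hollowpine=7 → close Cedarfen (overflow 9)
  18÷3 = 6 each, +1 to first 0
Round 3: Ashgrove=25 Fernhollow=30 Hollowpine=13 → close Fernhollow (overflow 15)
  30÷2 = 15 each, +1 to first 0
Round 4: Ashgrove=40 Hollowpine=28 → close Ashgrove (overflow 27)
  40÷1 = 40 each, +1 to first 0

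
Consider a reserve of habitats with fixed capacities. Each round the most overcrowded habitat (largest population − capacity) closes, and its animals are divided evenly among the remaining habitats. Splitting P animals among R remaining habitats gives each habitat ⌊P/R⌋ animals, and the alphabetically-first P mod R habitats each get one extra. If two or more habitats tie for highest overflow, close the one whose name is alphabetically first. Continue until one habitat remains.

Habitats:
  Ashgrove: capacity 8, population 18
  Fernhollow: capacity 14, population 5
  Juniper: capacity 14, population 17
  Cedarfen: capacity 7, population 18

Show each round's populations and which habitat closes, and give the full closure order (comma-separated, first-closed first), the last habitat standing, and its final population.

Round 1: Ashgrove=18 Cedarfen=18 Fernhollow=5 Juniper=17 → close Cedarfen (overflow 11)
  18÷3 = 6 each, +1 to first 0
Round 2: Ashgrove=24 Fernhollow=11 Juniper=23 → close Ashgrove (overflow 16)
  24÷2 = 12 each, +1 to first 0
Round 3: Fernhollow=23 Juniper=35 → close Juniper (overflow 21)
  35÷1 = 35 each, +1 to first 0

Closure order: Cedarfen, Ashgrove, Juniper
Last habitat: Fernhollow with 58 animals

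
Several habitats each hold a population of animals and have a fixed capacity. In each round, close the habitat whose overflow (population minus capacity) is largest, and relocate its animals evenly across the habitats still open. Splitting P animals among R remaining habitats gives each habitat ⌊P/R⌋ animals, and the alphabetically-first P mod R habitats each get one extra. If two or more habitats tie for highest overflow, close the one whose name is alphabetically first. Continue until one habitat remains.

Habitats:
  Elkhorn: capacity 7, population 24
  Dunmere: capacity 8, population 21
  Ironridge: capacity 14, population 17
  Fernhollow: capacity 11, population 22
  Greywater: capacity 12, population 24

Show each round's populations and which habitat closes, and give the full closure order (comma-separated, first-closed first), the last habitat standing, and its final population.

Closure order: Elkhorn, Dunmere, Greywater, Fernhollow
Last habitat: Ironridge with 108 animals

Round 1: Dunmere=21 Elkhorn=24 Fernhollow=22 Greywater=24 Ironridge=17 → close Elkhorn (overflow 17)
  24÷4 = 6 each, +1 to first 0
Round 2: Dunmere=27 Fernhollow=28 Greywater=30 Ironridge=23 → close Dunmere (overflow 19)
  27÷3 = 9 each, +1 to first 0
Round 3: Fernhollow=37 Greywater=39 Ironridge=32 → close Greywater (overflow 27)
  39÷2 = 19 each, +1 to first 1
Round 4: Fernhollow=57 Ironridge=51 → close Fernhollow (overflow 46)
  57÷1 = 57 each, +1 to first 0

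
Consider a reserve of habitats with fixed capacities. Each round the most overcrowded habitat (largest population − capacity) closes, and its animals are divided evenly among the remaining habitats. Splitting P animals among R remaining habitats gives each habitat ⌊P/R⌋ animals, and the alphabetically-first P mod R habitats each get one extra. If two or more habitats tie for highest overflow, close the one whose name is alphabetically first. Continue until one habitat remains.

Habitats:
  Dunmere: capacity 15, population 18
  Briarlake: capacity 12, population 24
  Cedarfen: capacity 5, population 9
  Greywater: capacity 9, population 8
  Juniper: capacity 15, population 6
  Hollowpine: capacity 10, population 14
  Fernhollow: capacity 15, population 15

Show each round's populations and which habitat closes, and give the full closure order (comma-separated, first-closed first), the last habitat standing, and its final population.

Closure order: Briarlake, Cedarfen, Dunmere, Hollowpine, Fernhollow, Greywater
Last habitat: Juniper with 94 animals

Round 1: Briarlake=24 Cedarfen=9 Dunmere=18 Fernhollow=15 Greywater=8 Hollowpine=14 Juniper=6 → close Briarlake (overflow 12)
  24÷6 = 4 each, +1 to first 0
Round 2: Cedarfen=13 Dunmere=22 Fernhollow=19 Greywater=12 Hollowpine=18 Juniper=10 → close Cedarfen (overflow 8)
  13÷5 = 2 each, +1 to first 3
Round 3: Dunmere=25 Fernhollow=22 Greywater=15 Hollowpine=20 Juniper=12 → close Dunmere (overflow 10)
  25÷4 = 6 each, +1 to first 1
Round 4: Fernhollow=29 Greywater=21 Hollowpine=26 Juniper=18 → close Hollowpine (overflow 16)
  26÷3 = 8 each, +1 to first 2
Round 5: Fernhollow=38 Greywater=30 Juniper=26 → close Fernhollow (overflow 23)
  38÷2 = 19 each, +1 to first 0
Round 6: Greywater=49 Juniper=45 → close Greywater (overflow 40)
  49÷1 = 49 each, +1 to first 0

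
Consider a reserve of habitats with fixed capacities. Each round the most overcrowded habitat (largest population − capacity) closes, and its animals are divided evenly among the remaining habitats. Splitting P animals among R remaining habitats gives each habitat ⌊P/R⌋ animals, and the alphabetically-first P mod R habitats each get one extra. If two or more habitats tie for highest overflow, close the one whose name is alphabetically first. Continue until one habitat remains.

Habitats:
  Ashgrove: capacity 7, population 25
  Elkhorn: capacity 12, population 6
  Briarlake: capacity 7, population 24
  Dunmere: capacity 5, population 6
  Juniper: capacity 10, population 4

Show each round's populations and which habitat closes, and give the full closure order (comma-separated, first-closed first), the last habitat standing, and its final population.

Closure order: Ashgrove, Briarlake, Dunmere, Elkhorn
Last habitat: Juniper with 65 animals

Round 1: Ashgrove=25 Briarlake=24 Dunmere=6 Elkhorn=6 Juniper=4 → close Ashgrove (overflow 18)
  25÷4 = 6 each, +1 to first 1
Round 2: Briarlake=31 Dunmere=12 Elkhorn=12 Juniper=10 → close Briarlake (overflow 24)
  31÷3 = 10 each, +1 to first 1
Round 3: Dunmere=23 Elkhorn=22 Juniper=20 → close Dunmere (overflow 18)
  23÷2 = 11 each, +1 to first 1
Round 4: Elkhorn=34 Juniper=31 → close Elkhorn (overflow 22)
  34÷1 = 34 each, +1 to first 0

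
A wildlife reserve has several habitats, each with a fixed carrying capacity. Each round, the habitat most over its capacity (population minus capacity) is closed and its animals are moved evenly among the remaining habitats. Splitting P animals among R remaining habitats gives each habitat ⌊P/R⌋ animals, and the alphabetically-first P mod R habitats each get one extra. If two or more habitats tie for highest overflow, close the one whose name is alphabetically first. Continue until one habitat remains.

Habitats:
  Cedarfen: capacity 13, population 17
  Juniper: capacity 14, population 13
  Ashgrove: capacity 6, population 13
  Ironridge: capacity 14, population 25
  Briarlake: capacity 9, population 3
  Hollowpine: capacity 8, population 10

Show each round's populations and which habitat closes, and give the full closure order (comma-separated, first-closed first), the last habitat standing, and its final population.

Round 1: Ashgrove=13 Briarlake=3 Cedarfen=17 Hollowpine=10 Ironridge=25 Juniper=13 → close Ironridge (overflow 11)
  25÷5 = 5 each, +1 to first 0
Round 2: Ashgrove=18 Briarlake=8 Cedarfen=22 Hollowpine=15 Juniper=18 → close Ashgrove (overflow 12)
  18÷4 = 4 each, +1 to first 2
Round 3: Briarlake=13 Cedarfen=27 Hollowpine=19 Juniper=22 → close Cedarfen (overflow 14)
  27÷3 = 9 each, +1 to first 0
Round 4: Briarlake=22 Hollowpine=28 Juniper=31 → close Hollowpine (overflow 20)
  28÷2 = 14 each, +1 to first 0
Round 5: Briarlake=36 Juniper=45 → close Juniper (overflow 31)
  45÷1 = 45 each, +1 to first 0

Closure order: Ironridge, Ashgrove, Cedarfen, Hollowpine, Juniper
Last habitat: Briarlake with 81 animals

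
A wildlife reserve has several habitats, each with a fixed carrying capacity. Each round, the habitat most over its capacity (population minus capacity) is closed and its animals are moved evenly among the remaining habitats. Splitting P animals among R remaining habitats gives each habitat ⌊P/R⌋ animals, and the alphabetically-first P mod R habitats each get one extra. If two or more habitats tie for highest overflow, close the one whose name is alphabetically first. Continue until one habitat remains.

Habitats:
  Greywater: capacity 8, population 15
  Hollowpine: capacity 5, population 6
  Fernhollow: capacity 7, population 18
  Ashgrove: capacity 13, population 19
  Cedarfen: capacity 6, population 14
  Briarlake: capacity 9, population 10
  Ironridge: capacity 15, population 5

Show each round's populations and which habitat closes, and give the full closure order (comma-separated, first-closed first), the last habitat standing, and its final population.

Round 1: Ashgrove=19 Briarlake=10 Cedarfen=14 Fernhollow=18 Greywater=15 Hollowpine=6 Ironridge=5 → close Fernhollow (overflow 11)
  18÷6 = 3 each, +1 to first 0
Round 2: Ashgrove=22 Briarlake=13 Cedarfen=17 Greywater=18 Hollowpine=9 Ironridge=8 → close Cedarfen (overflow 11)
  17÷5 = 3 each, +1 to first 2
Round 3: Ashgrove=26 Briarlake=17 Greywater=21 Hollowpine=12 Ironridge=11 → close Ashgrove (overflow 13)
  26÷4 = 6 each, +1 to first 2
Round 4: Briarlake=24 Greywater=28 Hollowpine=18 Ironridge=17 → close Greywater (overflow 20)
  28÷3 = 9 each, +1 to first 1
Round 5: Briarlake=34 Hollowpine=27 Ironridge=26 → close Briarlake (overflow 25)
  34÷2 = 17 each, +1 to first 0
Round 6: Hollowpine=44 Ironridge=43 → close Hollowpine (overflow 39)
  44÷1 = 44 each, +1 to first 0

Closure order: Fernhollow, Cedarfen, Ashgrove, Greywater, Briarlake, Hollowpine
Last habitat: Ironridge with 87 animals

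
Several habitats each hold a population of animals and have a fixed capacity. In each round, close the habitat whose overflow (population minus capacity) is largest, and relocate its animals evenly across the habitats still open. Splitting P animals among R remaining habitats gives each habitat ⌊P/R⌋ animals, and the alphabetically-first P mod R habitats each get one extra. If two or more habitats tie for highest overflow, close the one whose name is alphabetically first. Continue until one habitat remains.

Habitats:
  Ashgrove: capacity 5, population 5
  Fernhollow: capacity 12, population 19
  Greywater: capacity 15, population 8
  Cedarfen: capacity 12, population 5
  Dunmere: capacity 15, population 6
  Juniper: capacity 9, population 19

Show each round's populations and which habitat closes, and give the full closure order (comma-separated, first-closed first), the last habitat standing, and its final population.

Closure order: Juniper, Fernhollow, Ashgrove, Cedarfen, Dunmere
Last habitat: Greywater with 62 animals

Round 1: Ashgrove=5 Cedarfen=5 Dunmere=6 Fernhollow=19 Greywater=8 Juniper=19 → close Juniper (overflow 10)
  19÷5 = 3 each, +1 to first 4
Round 2: Ashgrove=9 Cedarfen=9 Dunmere=10 Fernhollow=23 Greywater=11 → close Fernhollow (overflow 11)
  23÷4 = 5 each, +1 to first 3
Round 3: Ashgrove=15 Cedarfen=15 Dunmere=16 Greywater=16 → close Ashgrove (overflow 10)
  15÷3 = 5 each, +1 to first 0
Round 4: Cedarfen=20 Dunmere=21 Greywater=21 → close Cedarfen (overflow 8)
  20÷2 = 10 each, +1 to first 0
Round 5: Dunmere=31 Greywater=31 → close Dunmere (overflow 16)
  31÷1 = 31 each, +1 to first 0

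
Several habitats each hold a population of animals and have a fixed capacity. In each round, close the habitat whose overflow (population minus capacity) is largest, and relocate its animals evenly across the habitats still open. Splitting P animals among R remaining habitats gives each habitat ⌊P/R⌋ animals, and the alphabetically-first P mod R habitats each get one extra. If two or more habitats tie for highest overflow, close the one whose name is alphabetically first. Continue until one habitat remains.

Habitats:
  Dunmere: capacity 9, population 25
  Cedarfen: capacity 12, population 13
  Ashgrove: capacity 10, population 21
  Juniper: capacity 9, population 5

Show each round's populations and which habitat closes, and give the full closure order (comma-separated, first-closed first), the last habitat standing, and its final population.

Closure order: Dunmere, Ashgrove, Cedarfen
Last habitat: Juniper with 64 animals

Round 1: Ashgrove=21 Cedarfen=13 Dunmere=25 Juniper=5 → close Dunmere (overflow 16)
  25÷3 = 8 each, +1 to first 1
Round 2: Ashgrove=30 Cedarfen=21 Juniper=13 → close Ashgrove (overflow 20)
  30÷2 = 15 each, +1 to first 0
Round 3: Cedarfen=36 Juniper=28 → close Cedarfen (overflow 24)
  36÷1 = 36 each, +1 to first 0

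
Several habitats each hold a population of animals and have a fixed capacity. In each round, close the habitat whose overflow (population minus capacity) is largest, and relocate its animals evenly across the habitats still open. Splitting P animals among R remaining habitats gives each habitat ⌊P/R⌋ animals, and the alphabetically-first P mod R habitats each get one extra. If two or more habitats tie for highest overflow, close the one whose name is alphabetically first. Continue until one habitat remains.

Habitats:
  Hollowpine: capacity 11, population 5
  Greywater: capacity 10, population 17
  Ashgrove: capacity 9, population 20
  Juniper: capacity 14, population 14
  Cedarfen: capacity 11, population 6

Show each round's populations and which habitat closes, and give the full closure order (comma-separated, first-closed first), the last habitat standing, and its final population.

Closure order: Ashgrove, Greywater, Juniper, Cedarfen
Last habitat: Hollowpine with 62 animals

Round 1: Ashgrove=20 Cedarfen=6 Greywater=17 Hollowpine=5 Juniper=14 → close Ashgrove (overflow 11)
  20÷4 = 5 each, +1 to first 0
Round 2: Cedarfen=11 Greywater=22 Hollowpine=10 Juniper=19 → close Greywater (overflow 12)
  22÷3 = 7 each, +1 to first 1
Round 3: Cedarfen=19 Hollowpine=17 Juniper=26 → close Juniper (overflow 12)
  26÷2 = 13 each, +1 to first 0
Round 4: Cedarfen=32 Hollowpine=30 → close Cedarfen (overflow 21)
  32÷1 = 32 each, +1 to first 0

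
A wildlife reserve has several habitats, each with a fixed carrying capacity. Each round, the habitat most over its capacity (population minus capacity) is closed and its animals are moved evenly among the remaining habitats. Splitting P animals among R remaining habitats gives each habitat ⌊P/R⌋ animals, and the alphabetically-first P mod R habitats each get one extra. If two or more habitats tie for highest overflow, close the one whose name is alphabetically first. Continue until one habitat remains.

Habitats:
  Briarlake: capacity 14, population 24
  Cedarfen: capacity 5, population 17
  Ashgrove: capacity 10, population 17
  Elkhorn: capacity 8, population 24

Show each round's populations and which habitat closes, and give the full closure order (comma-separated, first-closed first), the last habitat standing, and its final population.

Closure order: Elkhorn, Cedarfen, Briarlake
Last habitat: Ashgrove with 82 animals

Round 1: Ashgrove=17 Briarlake=24 Cedarfen=17 Elkhorn=24 → close Elkhorn (overflow 16)
  24÷3 = 8 each, +1 to first 0
Round 2: Ashgrove=25 Briarlake=32 Cedarfen=25 → close Cedarfen (overflow 20)
  25÷2 = 12 each, +1 to first 1
Round 3: Ashgrove=38 Briarlake=44 → close Briarlake (overflow 30)
  44÷1 = 44 each, +1 to first 0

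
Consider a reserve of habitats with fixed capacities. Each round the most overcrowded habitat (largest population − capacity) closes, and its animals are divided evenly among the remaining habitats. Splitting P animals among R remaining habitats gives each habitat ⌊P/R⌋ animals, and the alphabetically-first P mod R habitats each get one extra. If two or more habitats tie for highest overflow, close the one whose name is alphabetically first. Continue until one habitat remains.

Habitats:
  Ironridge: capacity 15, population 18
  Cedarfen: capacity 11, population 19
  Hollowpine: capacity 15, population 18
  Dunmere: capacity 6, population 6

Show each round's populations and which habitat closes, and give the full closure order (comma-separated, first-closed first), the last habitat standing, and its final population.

Round 1: Cedarfen=19 Dunmere=6 Hollowpine=18 Ironridge=18 → close Cedarfen (overflow 8)
  19÷3 = 6 each, +1 to first 1
Round 2: Dunmere=13 Hollowpine=24 Ironridge=24 → close Hollowpine (overflow 9)
  24÷2 = 12 each, +1 to first 0
Round 3: Dunmere=25 Ironridge=36 → close Ironridge (overflow 21)
  36÷1 = 36 each, +1 to first 0

Closure order: Cedarfen, Hollowpine, Ironridge
Last habitat: Dunmere with 61 animals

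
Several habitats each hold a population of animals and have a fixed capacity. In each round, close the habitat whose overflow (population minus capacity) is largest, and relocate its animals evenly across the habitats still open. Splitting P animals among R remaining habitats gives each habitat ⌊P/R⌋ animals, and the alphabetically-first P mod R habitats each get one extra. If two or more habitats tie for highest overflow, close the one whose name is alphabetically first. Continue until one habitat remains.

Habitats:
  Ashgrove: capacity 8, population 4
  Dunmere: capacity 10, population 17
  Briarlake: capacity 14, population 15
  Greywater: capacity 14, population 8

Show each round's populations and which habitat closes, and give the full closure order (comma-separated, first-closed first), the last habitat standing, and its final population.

Closure order: Dunmere, Briarlake, Ashgrove
Last habitat: Greywater with 44 animals

Round 1: Ashgrove=4 Briarlake=15 Dunmere=17 Greywater=8 → close Dunmere (overflow 7)
  17÷3 = 5 each, +1 to first 2
Round 2: Ashgrove=10 Briarlake=21 Greywater=13 → close Briarlake (overflow 7)
  21÷2 = 10 each, +1 to first 1
Round 3: Ashgrove=21 Greywater=23 → close Ashgrove (overflow 13)
  21÷1 = 21 each, +1 to first 0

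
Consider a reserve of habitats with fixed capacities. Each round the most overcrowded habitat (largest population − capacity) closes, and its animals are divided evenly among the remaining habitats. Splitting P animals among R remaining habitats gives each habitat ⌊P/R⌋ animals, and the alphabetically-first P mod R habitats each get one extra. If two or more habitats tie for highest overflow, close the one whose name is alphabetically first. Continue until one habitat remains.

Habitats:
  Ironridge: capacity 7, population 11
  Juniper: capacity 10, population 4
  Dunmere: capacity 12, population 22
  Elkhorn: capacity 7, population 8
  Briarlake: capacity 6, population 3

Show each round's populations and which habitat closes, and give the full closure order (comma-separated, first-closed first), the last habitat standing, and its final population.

Closure order: Dunmere, Ironridge, Elkhorn, Briarlake
Last habitat: Juniper with 48 animals

Round 1: Briarlake=3 Dunmere=22 Elkhorn=8 Ironridge=11 Juniper=4 → close Dunmere (overflow 10)
  22÷4 = 5 each, +1 to first 2
Round 2: Briarlake=9 Elkhorn=14 Ironridge=16 Juniper=9 → close Ironridge (overflow 9)
  16÷3 = 5 each, +1 to first 1
Round 3: Briarlake=15 Elkhorn=19 Juniper=14 → close Elkhorn (overflow 12)
  19÷2 = 9 each, +1 to first 1
Round 4: Briarlake=25 Juniper=23 → close Briarlake (overflow 19)
  25÷1 = 25 each, +1 to first 0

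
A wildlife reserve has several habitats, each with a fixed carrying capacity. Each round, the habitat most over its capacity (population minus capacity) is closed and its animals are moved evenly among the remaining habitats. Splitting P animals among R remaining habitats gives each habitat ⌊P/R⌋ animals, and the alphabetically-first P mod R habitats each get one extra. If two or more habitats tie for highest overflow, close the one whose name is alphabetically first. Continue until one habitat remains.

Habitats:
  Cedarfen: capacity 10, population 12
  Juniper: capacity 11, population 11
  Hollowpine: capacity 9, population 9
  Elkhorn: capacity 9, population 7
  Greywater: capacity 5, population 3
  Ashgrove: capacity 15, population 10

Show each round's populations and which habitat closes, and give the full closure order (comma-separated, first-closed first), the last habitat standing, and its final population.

Closure order: Cedarfen, Hollowpine, Elkhorn, Juniper, Ashgrove
Last habitat: Greywater with 52 animals

Round 1: Ashgrove=10 Cedarfen=12 Elkhorn=7 Greywater=3 Hollowpine=9 Juniper=11 → close Cedarfen (overflow 2)
  12÷5 = 2 each, +1 to first 2
Round 2: Ashgrove=13 Elkhorn=10 Greywater=5 Hollowpine=11 Juniper=13 → close Hollowpine (overflow 2)
  11÷4 = 2 each, +1 to first 3
Round 3: Ashgrove=16 Elkhorn=13 Greywater=8 Juniper=15 → close Elkhorn (overflow 4)
  13÷3 = 4 each, +1 to first 1
Round 4: Ashgrove=21 Greywater=12 Juniper=19 → close Juniper (overflow 8)
  19÷2 = 9 each, +1 to first 1
Round 5: Ashgrove=31 Greywater=21 → close Ashgrove (overflow 16)
  31÷1 = 31 each, +1 to first 0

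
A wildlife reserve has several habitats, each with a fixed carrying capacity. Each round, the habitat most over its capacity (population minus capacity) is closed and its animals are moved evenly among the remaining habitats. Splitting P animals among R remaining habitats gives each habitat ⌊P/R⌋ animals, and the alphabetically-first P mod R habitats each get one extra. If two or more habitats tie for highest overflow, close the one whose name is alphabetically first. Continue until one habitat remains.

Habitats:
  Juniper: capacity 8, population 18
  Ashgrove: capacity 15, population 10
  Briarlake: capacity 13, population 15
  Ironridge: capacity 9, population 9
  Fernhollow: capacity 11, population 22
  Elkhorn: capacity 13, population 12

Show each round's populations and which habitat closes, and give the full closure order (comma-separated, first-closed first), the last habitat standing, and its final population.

Closure order: Fernhollow, Juniper, Briarlake, Elkhorn, Ironridge
Last habitat: Ashgrove with 86 animals

Round 1: Ashgrove=10 Briarlake=15 Elkhorn=12 Fernhollow=22 Ironridge=9 Juniper=18 → close Fernhollow (overflow 11)
  22÷5 = 4 each, +1 to first 2
Round 2: Ashgrove=15 Briarlake=20 Elkhorn=16 Ironridge=13 Juniper=22 → close Juniper (overflow 14)
  22÷4 = 5 each, +1 to first 2
Round 3: Ashgrove=21 Briarlake=26 Elkhorn=21 Ironridge=18 → close Briarlake (overflow 13)
  26÷3 = 8 each, +1 to first 2
Round 4: Ashgrove=30 Elkhorn=30 Ironridge=26 → close Elkhorn (overflow 17)
  30÷2 = 15 each, +1 to first 0
Round 5: Ashgrove=45 Ironridge=41 → close Ironridge (overflow 32)
  41÷1 = 41 each, +1 to first 0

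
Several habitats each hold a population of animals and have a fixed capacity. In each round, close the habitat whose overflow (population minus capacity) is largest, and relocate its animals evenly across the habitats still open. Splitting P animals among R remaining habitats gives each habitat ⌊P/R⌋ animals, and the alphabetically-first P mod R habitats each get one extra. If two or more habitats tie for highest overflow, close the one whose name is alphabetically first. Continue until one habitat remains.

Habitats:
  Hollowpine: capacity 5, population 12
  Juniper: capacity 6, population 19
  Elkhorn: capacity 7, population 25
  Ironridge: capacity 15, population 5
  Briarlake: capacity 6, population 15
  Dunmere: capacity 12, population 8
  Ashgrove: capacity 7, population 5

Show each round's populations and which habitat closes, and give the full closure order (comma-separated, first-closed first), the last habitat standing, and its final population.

Round 1: Ashgrove=5 Briarlake=15 Dunmere=8 Elkhorn=25 Hollowpine=12 Ironridge=5 Juniper=19 → close Elkhorn (overflow 18)
  25÷6 = 4 each, +1 to first 1
Round 2: Ashgrove=10 Briarlake=19 Dunmere=12 Hollowpine=16 Ironridge=9 Juniper=23 → close Juniper (overflow 17)
  23÷5 = 4 each, +1 to first 3
Round 3: Ashgrove=15 Briarlake=24 Dunmere=17 Hollowpine=20 Ironridge=13 → close Briarlake (overflow 18)
  24÷4 = 6 each, +1 to first 0
Round 4: Ashgrove=21 Dunmere=23 Hollowpine=26 Ironridge=19 → close Hollowpine (overflow 21)
  26÷3 = 8 each, +1 to first 2
Round 5: Ashgrove=30 Dunmere=32 Ironridge=27 → close Ashgrove (overflow 23)
  30÷2 = 15 each, +1 to first 0
Round 6: Dunmere=47 Ironridge=42 → close Dunmere (overflow 35)
  47÷1 = 47 each, +1 to first 0

Closure order: Elkhorn, Juniper, Briarlake, Hollowpine, Ashgrove, Dunmere
Last habitat: Ironridge with 89 animals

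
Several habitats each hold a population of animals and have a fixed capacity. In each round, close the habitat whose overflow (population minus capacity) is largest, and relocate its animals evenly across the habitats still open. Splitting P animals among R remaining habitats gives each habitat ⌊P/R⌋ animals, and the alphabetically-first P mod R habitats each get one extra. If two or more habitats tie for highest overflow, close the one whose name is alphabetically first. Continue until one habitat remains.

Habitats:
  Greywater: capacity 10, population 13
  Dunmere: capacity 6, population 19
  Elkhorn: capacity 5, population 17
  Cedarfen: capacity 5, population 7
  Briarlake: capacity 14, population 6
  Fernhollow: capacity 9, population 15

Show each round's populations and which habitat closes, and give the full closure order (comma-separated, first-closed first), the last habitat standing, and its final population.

Round 1: Briarlake=6 Cedarfen=7 Dunmere=19 Elkhorn=17 Fernhollow=15 Greywater=13 → close Dunmere (overflow 13)
  19÷5 = 3 each, +1 to first 4
Round 2: Briarlake=10 Cedarfen=11 Elkhorn=21 Fernhollow=19 Greywater=16 → close Elkhorn (overflow 16)
  21÷4 = 5 each, +1 to first 1
Round 3: Briarlake=16 Cedarfen=16 Fernhollow=24 Greywater=21 → close Fernhollow (overflow 15)
  24÷3 = 8 each, +1 to first 0
Round 4: Briarlake=24 Cedarfen=24 Greywater=29 → close Cedarfen (overflow 19)
  24÷2 = 12 each, +1 to first 0
Round 5: Briarlake=36 Greywater=41 → close Greywater (overflow 31)
  41÷1 = 41 each, +1 to first 0

Closure order: Dunmere, Elkhorn, Fernhollow, Cedarfen, Greywater
Last habitat: Briarlake with 77 animals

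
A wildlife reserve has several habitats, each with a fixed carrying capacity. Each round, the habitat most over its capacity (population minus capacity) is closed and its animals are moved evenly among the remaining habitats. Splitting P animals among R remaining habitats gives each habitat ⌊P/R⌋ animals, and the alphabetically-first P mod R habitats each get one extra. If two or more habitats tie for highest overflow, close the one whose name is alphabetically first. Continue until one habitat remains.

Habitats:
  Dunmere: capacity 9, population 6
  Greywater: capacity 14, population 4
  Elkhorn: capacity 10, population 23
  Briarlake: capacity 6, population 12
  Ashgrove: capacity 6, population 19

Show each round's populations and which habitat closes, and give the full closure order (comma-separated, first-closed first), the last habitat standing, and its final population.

Round 1: Ashgrove=19 Briarlake=12 Dunmere=6 Elkhorn=23 Greywater=4 → close Ashgrove (overflow 13)
  19÷4 = 4 each, +1 to first 3
Round 2: Briarlake=17 Dunmere=11 Elkhorn=28 Greywater=8 → close Elkhorn (overflow 18)
  28÷3 = 9 each, +1 to first 1
Round 3: Briarlake=27 Dunmere=20 Greywater=17 → close Briarlake (overflow 21)
  27÷2 = 13 each, +1 to first 1
Round 4: Dunmere=34 Greywater=30 → close Dunmere (overflow 25)
  34÷1 = 34 each, +1 to first 0

Closure order: Ashgrove, Elkhorn, Briarlake, Dunmere
Last habitat: Greywater with 64 animals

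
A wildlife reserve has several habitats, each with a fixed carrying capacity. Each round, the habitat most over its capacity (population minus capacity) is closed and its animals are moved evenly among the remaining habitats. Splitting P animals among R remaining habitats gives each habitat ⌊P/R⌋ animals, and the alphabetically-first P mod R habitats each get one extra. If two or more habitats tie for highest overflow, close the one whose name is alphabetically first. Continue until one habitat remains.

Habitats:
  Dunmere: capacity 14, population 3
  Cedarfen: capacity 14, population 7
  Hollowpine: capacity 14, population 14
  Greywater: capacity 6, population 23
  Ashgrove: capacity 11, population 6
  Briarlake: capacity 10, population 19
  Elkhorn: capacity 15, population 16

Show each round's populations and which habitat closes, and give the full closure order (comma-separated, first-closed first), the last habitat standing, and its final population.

Closure order: Greywater, Briarlake, Elkhorn, Hollowpine, Ashgrove, Cedarfen
Last habitat: Dunmere with 88 animals

Round 1: Ashgrove=6 Briarlake=19 Cedarfen=7 Dunmere=3 Elkhorn=16 Greywater=23 Hollowpine=14 → close Greywater (overflow 17)
  23÷6 = 3 each, +1 to first 5
Round 2: Ashgrove=10 Briarlake=23 Cedarfen=11 Dunmere=7 Elkhorn=20 Hollowpine=17 → close Briarlake (overflow 13)
  23÷5 = 4 each, +1 to first 3
Round 3: Ashgrove=15 Cedarfen=16 Dunmere=12 Elkhorn=24 Hollowpine=21 → close Elkhorn (overflow 9)
  24÷4 = 6 each, +1 to first 0
Round 4: Ashgrove=21 Cedarfen=22 Dunmere=18 Hollowpine=27 → close Hollowpine (overflow 13)
  27÷3 = 9 each, +1 to first 0
Round 5: Ashgrove=30 Cedarfen=31 Dunmere=27 → close Ashgrove (overflow 19)
  30÷2 = 15 each, +1 to first 0
Round 6: Cedarfen=46 Dunmere=42 → close Cedarfen (overflow 32)
  46÷1 = 46 each, +1 to first 0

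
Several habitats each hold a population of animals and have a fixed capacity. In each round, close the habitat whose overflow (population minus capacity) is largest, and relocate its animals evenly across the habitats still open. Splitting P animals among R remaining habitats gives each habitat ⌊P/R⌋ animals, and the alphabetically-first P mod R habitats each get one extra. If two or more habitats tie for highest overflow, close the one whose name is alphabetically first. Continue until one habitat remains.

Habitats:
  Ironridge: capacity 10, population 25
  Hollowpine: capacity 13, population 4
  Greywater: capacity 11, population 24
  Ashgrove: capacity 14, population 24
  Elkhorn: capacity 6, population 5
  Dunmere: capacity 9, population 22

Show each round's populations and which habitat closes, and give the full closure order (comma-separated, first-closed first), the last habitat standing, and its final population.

Round 1: Ashgrove=24 Dunmere=22 Elkhorn=5 Greywater=24 Hollowpine=4 Ironridge=25 → close Ironridge (overflow 15)
  25÷5 = 5 each, +1 to first 0
Round 2: Ashgrove=29 Dunmere=27 Elkhorn=10 Greywater=29 Hollowpine=9 → close Dunmere (overflow 18)
  27÷4 = 6 each, +1 to first 3
Round 3: Ashgrove=36 Elkhorn=17 Greywater=36 Hollowpine=15 → close Greywater (overflow 25)
  36÷3 = 12 each, +1 to first 0
Round 4: Ashgrove=48 Elkhorn=29 Hollowpine=27 → close Ashgrove (overflow 34)
  48÷2 = 24 each, +1 to first 0
Round 5: Elkhorn=53 Hollowpine=51 → close Elkhorn (overflow 47)
  53÷1 = 53 each, +1 to first 0

Closure order: Ironridge, Dunmere, Greywater, Ashgrove, Elkhorn
Last habitat: Hollowpine with 104 animals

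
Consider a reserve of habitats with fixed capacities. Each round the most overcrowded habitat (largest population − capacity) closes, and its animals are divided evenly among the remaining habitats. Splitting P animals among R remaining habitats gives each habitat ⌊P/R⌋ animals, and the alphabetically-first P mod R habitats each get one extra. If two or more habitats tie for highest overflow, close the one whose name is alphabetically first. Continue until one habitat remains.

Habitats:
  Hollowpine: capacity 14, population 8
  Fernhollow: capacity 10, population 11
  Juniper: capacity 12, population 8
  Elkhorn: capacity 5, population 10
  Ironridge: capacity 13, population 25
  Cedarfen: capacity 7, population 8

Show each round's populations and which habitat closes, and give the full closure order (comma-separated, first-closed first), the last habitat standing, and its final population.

Round 1: Cedarfen=8 Elkhorn=10 Fernhollow=11 Hollowpine=8 Ironridge=25 Juniper=8 → close Ironridge (overflow 12)
  25÷5 = 5 each, +1 to first 0
Round 2: Cedarfen=13 Elkhorn=15 Fernhollow=16 Hollowpine=13 Juniper=13 → close Elkhorn (overflow 10)
  15÷4 = 3 each, +1 to first 3
Round 3: Cedarfen=17 Fernhollow=20 Hollowpine=17 Juniper=16 → close Cedarfen (overflow 10)
  17÷3 = 5 each, +1 to first 2
Round 4: Fernhollow=26 Hollowpine=23 Juniper=21 → close Fernhollow (overflow 16)
  26÷2 = 13 each, +1 to first 0
Round 5: Hollowpine=36 Juniper=34 → close Hollowpine (overflow 22)
  36÷1 = 36 each, +1 to first 0

Closure order: Ironridge, Elkhorn, Cedarfen, Fernhollow, Hollowpine
Last habitat: Juniper with 70 animals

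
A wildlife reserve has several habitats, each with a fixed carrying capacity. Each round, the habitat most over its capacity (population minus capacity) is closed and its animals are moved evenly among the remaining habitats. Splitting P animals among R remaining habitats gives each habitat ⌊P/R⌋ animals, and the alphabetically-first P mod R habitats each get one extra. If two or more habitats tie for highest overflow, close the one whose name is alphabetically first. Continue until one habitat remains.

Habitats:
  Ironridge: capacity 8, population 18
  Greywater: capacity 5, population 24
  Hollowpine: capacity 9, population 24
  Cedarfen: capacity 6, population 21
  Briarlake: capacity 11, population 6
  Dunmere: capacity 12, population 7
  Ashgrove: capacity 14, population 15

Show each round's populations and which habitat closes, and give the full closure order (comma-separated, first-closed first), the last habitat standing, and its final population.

Closure order: Greywater, Cedarfen, Hollowpine, Ironridge, Ashgrove, Briarlake
Last habitat: Dunmere with 115 animals

Round 1: Ashgrove=15 Briarlake=6 Cedarfen=21 Dunmere=7 Greywater=24 Hollowpine=24 Ironridge=18 → close Greywater (overflow 19)
  24÷6 = 4 each, +1 to first 0
Round 2: Ashgrove=19 Briarlake=10 Cedarfen=25 Dunmere=11 Hollowpine=28 Ironridge=22 → close Cedarfen (overflow 19)
  25÷5 = 5 each, +1 to first 0
Round 3: Ashgrove=24 Briarlake=15 Dunmere=16 Hollowpine=33 Ironridge=27 → close Hollowpine (overflow 24)
  33÷4 = 8 each, +1 to first 1
Round 4: Ashgrove=33 Briarlake=23 Dunmere=24 Ironridge=35 → close Ironridge (overflow 27)
  35÷3 = 11 each, +1 to first 2
Round 5: Ashgrove=45 Briarlake=35 Dunmere=35 → close Ashgrove (overflow 31)
  45÷2 = 22 each, +1 to first 1
Round 6: Briarlake=58 Dunmere=57 → close Briarlake (overflow 47)
  58÷1 = 58 each, +1 to first 0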